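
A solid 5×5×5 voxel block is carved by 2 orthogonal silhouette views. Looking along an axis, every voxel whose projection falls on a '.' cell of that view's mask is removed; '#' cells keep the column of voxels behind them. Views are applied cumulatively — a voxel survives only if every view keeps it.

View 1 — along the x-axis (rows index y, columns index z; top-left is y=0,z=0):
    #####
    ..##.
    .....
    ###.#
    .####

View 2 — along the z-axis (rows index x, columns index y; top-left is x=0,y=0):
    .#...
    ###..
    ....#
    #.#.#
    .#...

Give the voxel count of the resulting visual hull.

|visual hull| = 24

start: 5×5×5 = 125 voxels
after view 1 [x-axis, 15 of 25 cells solid] → remaining = 75
after view 2 [z-axis, 9 of 25 cells solid] → remaining = 24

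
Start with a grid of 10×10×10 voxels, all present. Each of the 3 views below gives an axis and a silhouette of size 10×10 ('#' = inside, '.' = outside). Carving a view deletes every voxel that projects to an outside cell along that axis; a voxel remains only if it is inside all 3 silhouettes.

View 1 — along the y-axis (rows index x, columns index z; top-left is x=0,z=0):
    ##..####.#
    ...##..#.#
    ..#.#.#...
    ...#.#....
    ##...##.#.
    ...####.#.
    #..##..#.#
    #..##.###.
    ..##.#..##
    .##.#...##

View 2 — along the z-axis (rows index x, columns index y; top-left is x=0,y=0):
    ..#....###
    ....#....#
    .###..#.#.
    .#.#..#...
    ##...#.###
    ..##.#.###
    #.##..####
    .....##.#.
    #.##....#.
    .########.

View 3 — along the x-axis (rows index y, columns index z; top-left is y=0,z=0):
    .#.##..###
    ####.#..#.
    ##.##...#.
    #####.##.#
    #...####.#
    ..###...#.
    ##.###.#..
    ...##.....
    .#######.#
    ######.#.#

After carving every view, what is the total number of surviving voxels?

|visual hull| = 140

before carving: 1000 voxels (10×10×10)
V1 y: intersect with XZ mask (47 set) -- 470 left
V2 z: intersect with XY mask (48 set) -- 230 left
V3 x: intersect with YZ mask (59 set) -- 140 left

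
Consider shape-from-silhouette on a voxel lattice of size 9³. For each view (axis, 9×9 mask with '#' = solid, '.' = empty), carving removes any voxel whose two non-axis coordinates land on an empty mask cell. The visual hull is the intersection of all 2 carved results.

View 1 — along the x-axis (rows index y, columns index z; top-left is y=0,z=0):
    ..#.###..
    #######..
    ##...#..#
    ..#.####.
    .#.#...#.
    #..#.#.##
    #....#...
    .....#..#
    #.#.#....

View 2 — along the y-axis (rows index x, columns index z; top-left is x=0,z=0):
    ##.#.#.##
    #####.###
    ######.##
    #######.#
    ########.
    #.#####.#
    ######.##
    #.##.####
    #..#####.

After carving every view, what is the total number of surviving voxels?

|visual hull| = 262

initial block: 9^3 = 729
[1] x-view keeps 35 columns → grid now 315
[2] y-view keeps 66 columns → grid now 262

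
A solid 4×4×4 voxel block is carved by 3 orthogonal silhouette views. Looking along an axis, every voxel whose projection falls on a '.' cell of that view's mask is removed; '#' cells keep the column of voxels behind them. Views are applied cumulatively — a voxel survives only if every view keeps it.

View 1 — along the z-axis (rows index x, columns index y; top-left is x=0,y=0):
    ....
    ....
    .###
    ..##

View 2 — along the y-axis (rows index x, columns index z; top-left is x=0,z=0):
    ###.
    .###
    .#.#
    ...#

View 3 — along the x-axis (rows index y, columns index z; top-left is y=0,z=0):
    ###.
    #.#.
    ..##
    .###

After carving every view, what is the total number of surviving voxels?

before carving: 64 voxels (4×4×4)
carve view 1 (along z, XY-mask fill 5/16): 20 voxels remain
carve view 2 (along y, XZ-mask fill 9/16): 8 voxels remain
carve view 3 (along x, YZ-mask fill 10/16): 5 voxels remain

|visual hull| = 5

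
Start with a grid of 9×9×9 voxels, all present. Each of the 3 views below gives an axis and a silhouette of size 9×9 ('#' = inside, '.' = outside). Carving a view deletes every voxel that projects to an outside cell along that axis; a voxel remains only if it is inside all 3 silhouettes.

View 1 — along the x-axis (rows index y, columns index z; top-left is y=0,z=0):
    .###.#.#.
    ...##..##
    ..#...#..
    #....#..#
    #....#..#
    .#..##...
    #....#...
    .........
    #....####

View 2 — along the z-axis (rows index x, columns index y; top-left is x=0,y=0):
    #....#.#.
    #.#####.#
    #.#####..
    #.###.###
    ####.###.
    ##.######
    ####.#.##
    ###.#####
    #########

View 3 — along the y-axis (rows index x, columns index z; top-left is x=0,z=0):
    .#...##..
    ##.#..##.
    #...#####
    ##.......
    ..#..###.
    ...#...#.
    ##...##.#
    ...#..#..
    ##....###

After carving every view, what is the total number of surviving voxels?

before carving: 729 voxels (9×9×9)
[1] x-view keeps 27 columns → grid now 243
[2] z-view keeps 62 columns → grid now 186
[3] y-view keeps 34 columns → grid now 79

voxel count = 79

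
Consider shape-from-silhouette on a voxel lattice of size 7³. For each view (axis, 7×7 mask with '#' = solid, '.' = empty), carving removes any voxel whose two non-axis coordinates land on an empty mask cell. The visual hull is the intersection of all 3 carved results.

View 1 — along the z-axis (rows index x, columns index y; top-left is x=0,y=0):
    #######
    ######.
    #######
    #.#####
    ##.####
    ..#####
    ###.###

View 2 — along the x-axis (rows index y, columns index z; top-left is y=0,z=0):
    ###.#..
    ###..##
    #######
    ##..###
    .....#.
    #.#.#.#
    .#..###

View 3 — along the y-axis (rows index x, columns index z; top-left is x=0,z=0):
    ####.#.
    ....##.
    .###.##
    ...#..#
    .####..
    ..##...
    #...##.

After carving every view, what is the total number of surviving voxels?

initial block: 7^3 = 343
[1] z-view keeps 43 columns → grid now 301
[2] x-view keeps 30 columns → grid now 180
[3] y-view keeps 23 columns → grid now 79

79 voxels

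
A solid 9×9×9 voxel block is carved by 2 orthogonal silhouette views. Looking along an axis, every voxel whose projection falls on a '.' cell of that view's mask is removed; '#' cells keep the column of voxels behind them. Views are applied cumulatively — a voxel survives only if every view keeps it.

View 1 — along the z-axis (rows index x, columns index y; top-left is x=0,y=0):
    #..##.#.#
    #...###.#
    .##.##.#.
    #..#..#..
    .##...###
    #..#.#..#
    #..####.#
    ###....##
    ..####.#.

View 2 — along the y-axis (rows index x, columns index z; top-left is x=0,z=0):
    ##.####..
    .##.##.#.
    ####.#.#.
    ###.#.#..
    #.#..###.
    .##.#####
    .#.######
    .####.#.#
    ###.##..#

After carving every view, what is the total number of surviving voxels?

|visual hull| = 255

before carving: 729 voxels (9×9×9)
V1 z: intersect with XY mask (43 set) -- 387 left
V2 y: intersect with XZ mask (53 set) -- 255 left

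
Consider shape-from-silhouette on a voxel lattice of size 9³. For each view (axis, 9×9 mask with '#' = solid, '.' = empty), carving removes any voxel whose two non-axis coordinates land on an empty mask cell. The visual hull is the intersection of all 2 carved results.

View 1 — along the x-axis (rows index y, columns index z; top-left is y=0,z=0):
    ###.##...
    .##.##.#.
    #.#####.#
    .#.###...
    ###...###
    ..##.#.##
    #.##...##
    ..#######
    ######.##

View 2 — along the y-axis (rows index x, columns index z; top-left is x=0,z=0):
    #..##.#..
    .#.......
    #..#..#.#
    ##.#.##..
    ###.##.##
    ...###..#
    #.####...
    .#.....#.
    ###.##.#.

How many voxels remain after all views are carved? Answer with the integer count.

before carving: 729 voxels (9×9×9)
[1] x-view keeps 52 columns → grid now 468
[2] y-view keeps 38 columns → grid now 219

voxel count = 219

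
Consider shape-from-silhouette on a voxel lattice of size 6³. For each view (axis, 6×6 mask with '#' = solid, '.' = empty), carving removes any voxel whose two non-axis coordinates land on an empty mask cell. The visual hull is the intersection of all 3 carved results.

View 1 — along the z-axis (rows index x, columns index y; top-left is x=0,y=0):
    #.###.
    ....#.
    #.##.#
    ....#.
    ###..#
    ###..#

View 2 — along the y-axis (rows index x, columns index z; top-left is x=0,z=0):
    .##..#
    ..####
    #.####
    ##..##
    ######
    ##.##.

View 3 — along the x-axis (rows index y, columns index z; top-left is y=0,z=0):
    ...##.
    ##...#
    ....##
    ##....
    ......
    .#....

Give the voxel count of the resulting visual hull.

before carving: 216 voxels (6×6×6)
after view 1 [z-axis, 18 of 36 cells solid] → remaining = 108
after view 2 [y-axis, 26 of 36 cells solid] → remaining = 80
after view 3 [x-axis, 10 of 36 cells solid] → remaining = 21

remaining voxels: 21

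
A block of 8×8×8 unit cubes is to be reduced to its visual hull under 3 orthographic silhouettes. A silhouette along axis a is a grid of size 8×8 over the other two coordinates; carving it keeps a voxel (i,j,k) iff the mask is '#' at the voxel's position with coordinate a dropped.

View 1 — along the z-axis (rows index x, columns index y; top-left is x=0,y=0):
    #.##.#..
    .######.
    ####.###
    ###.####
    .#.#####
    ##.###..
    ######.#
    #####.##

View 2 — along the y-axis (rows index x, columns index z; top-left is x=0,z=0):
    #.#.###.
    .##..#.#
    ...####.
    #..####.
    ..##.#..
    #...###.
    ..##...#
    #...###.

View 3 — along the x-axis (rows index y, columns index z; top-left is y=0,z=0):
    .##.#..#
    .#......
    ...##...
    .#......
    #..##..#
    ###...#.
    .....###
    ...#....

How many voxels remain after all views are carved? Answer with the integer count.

voxel count = 53

initial block: 8^3 = 512
  1. axis=2 (XY plane), |mask|=49  ⇒  voxels=392
  2. axis=1 (XZ plane), |mask|=32  ⇒  voxels=194
  3. axis=0 (YZ plane), |mask|=20  ⇒  voxels=53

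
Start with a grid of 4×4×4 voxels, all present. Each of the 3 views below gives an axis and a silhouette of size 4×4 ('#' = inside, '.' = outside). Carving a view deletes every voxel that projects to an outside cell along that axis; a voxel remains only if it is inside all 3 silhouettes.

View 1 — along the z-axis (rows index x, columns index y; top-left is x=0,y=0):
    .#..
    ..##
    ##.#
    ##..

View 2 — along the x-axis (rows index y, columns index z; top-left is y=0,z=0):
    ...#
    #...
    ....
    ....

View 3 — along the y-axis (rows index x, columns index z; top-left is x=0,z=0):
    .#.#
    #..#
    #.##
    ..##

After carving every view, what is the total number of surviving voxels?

voxel count = 3

before carving: 64 voxels (4×4×4)
[1] z-view keeps 8 columns → grid now 32
[2] x-view keeps 2 columns → grid now 5
[3] y-view keeps 9 columns → grid now 3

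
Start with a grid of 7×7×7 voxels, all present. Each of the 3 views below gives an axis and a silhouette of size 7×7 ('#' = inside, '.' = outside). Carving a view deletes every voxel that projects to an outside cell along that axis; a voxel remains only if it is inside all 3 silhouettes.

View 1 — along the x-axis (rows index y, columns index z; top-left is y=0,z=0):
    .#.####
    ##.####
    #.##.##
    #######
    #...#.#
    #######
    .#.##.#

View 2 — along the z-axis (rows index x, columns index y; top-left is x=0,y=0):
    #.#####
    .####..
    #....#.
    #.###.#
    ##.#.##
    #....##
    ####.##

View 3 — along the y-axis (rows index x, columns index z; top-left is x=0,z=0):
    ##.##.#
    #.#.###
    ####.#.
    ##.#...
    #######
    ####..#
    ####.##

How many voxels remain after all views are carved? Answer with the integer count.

remaining voxels: 127

before carving: 343 voxels (7×7×7)
carve view 1 (along x, YZ-mask fill 37/49): 259 voxels remain
carve view 2 (along z, XY-mask fill 31/49): 167 voxels remain
carve view 3 (along y, XZ-mask fill 36/49): 127 voxels remain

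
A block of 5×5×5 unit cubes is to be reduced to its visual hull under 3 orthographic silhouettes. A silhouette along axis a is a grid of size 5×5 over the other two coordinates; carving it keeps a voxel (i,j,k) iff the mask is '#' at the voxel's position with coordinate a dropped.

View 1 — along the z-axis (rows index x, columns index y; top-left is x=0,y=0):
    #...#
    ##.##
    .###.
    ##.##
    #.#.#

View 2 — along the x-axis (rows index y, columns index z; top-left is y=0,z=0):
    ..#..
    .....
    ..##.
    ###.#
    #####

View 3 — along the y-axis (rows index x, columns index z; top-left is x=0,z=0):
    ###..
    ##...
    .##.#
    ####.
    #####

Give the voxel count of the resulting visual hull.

full grid |V| = 125
[1] z-view keeps 16 columns → grid now 80
[2] x-view keeps 12 columns → grid now 40
[3] y-view keeps 17 columns → grid now 28

28 voxels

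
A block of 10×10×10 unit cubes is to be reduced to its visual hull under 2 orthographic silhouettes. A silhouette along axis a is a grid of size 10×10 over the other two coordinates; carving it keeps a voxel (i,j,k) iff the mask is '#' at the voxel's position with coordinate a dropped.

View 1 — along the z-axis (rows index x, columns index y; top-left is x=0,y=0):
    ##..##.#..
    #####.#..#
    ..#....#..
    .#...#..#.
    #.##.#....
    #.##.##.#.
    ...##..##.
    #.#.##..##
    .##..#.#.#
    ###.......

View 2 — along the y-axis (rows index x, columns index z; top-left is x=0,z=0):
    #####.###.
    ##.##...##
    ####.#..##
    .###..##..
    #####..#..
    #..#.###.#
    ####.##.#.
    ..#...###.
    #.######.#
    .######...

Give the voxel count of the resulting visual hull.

|visual hull| = 281

full grid |V| = 1000
after view 1 [z-axis, 45 of 100 cells solid] → remaining = 450
after view 2 [y-axis, 63 of 100 cells solid] → remaining = 281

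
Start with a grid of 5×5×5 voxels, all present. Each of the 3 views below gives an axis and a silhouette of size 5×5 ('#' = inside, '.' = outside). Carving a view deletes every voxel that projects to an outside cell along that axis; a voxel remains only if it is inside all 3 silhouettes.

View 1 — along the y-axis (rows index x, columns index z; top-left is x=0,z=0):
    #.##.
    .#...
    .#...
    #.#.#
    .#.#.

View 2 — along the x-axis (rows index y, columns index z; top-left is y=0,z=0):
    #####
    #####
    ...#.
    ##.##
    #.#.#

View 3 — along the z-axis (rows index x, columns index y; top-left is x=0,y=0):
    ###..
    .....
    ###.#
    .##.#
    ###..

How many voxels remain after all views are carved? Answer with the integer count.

voxel count = 20

initial block: 5^3 = 125
V1 y: intersect with XZ mask (10 set) -- 50 left
V2 x: intersect with YZ mask (18 set) -- 35 left
V3 z: intersect with XY mask (13 set) -- 20 left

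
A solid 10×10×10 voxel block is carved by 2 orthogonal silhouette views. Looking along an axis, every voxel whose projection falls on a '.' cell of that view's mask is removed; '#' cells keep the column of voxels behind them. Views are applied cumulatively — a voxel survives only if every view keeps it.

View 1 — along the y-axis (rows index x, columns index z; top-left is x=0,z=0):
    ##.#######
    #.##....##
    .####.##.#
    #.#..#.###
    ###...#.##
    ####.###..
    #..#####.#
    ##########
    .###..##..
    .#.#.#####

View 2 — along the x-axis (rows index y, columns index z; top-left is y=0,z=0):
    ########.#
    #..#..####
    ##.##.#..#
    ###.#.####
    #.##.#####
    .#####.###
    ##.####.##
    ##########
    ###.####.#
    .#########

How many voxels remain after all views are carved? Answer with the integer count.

|visual hull| = 557

full grid |V| = 1000
after view 1 [y-axis, 69 of 100 cells solid] → remaining = 690
after view 2 [x-axis, 80 of 100 cells solid] → remaining = 557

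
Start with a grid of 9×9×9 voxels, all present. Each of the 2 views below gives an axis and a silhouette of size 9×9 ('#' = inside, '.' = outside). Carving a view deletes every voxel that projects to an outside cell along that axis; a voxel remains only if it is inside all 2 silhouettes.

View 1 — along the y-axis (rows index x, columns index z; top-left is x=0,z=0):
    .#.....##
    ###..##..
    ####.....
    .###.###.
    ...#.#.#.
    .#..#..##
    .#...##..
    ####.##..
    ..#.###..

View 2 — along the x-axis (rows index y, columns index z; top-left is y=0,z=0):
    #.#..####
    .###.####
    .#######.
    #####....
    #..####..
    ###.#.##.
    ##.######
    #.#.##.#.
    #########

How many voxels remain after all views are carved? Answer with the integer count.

full grid |V| = 729
  1. axis=1 (XZ plane), |mask|=38  ⇒  voxels=342
  2. axis=0 (YZ plane), |mask|=58  ⇒  voxels=249

remaining voxels: 249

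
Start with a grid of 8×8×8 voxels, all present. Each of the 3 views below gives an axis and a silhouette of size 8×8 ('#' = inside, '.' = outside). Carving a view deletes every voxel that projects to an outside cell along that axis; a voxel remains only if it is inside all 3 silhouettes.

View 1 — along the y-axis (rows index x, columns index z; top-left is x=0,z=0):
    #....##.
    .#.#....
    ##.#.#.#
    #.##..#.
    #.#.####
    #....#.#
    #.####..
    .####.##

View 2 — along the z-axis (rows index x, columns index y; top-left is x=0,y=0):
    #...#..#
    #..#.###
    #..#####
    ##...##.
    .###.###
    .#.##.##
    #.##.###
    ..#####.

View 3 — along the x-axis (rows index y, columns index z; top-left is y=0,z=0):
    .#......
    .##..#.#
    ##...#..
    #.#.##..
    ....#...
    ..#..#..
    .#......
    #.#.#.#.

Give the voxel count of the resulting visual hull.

voxel count = 49

start: 8×8×8 = 512 voxels
  1. axis=1 (XZ plane), |mask|=34  ⇒  voxels=272
  2. axis=2 (XY plane), |mask|=40  ⇒  voxels=176
  3. axis=0 (YZ plane), |mask|=20  ⇒  voxels=49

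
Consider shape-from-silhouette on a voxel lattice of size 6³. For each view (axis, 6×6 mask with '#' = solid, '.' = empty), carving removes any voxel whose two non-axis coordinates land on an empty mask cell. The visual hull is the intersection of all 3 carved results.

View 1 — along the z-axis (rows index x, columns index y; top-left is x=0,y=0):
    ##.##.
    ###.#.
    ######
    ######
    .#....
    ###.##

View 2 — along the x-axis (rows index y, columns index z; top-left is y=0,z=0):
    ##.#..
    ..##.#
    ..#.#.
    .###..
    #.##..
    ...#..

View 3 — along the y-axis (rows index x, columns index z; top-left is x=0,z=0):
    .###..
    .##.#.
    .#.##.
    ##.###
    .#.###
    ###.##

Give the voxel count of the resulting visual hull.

voxel count = 43

before carving: 216 voxels (6×6×6)
  1. axis=2 (XY plane), |mask|=26  ⇒  voxels=156
  2. axis=0 (YZ plane), |mask|=15  ⇒  voxels=68
  3. axis=1 (XZ plane), |mask|=23  ⇒  voxels=43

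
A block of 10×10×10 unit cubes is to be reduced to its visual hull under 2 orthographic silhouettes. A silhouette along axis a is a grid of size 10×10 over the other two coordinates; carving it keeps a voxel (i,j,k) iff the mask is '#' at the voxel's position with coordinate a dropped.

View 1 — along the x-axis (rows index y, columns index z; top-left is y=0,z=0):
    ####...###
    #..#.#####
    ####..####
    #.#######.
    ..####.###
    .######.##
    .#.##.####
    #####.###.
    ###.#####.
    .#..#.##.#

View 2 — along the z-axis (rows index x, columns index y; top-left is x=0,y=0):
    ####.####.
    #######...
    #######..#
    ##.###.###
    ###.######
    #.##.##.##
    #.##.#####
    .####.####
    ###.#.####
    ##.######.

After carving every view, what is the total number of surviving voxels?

full grid |V| = 1000
[1] x-view keeps 73 columns → grid now 730
[2] z-view keeps 79 columns → grid now 578

voxel count = 578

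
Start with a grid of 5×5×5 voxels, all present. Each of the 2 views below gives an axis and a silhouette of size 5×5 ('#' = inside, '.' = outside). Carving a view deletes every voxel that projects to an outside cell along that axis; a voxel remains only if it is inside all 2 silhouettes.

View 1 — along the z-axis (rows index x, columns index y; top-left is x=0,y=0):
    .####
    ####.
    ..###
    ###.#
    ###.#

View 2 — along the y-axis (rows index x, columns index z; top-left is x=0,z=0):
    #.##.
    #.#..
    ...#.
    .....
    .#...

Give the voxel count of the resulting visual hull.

|visual hull| = 27

initial block: 5^3 = 125
V1 z: intersect with XY mask (19 set) -- 95 left
V2 y: intersect with XZ mask (7 set) -- 27 left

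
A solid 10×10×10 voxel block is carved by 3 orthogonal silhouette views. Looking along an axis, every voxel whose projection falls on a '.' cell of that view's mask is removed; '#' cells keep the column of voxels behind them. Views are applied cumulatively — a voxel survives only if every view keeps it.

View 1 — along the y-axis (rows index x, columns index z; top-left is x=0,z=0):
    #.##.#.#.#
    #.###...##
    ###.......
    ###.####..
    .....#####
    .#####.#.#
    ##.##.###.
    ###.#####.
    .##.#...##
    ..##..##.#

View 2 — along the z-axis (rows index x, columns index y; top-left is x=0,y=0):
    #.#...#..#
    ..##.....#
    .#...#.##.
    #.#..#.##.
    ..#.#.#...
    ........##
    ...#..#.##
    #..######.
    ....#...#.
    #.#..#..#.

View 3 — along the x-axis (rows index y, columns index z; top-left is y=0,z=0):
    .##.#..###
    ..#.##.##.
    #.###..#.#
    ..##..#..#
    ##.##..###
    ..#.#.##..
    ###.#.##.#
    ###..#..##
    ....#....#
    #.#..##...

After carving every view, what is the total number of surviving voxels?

114 voxels

full grid |V| = 1000
[1] y-view keeps 59 columns → grid now 590
[2] z-view keeps 38 columns → grid now 232
[3] x-view keeps 51 columns → grid now 114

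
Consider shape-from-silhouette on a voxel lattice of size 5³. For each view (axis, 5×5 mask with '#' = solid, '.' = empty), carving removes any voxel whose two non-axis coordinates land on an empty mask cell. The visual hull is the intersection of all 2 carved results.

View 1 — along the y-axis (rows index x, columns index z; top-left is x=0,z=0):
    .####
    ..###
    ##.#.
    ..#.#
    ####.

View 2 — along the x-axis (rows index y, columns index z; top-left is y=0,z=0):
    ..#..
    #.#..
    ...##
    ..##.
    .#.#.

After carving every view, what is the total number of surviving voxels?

before carving: 125 voxels (5×5×5)
step 1: project along y, AND mask (16/25) → |grid| = 80
step 2: project along x, AND mask (9/25) → |grid| = 32

remaining voxels: 32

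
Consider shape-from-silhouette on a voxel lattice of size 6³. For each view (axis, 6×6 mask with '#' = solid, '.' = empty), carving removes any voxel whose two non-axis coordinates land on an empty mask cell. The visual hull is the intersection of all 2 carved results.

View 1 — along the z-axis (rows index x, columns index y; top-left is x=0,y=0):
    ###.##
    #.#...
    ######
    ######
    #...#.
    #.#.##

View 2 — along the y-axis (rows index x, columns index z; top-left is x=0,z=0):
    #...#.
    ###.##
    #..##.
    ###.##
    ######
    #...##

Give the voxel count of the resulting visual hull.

remaining voxels: 92

before carving: 216 voxels (6×6×6)
after view 1 [z-axis, 25 of 36 cells solid] → remaining = 150
after view 2 [y-axis, 24 of 36 cells solid] → remaining = 92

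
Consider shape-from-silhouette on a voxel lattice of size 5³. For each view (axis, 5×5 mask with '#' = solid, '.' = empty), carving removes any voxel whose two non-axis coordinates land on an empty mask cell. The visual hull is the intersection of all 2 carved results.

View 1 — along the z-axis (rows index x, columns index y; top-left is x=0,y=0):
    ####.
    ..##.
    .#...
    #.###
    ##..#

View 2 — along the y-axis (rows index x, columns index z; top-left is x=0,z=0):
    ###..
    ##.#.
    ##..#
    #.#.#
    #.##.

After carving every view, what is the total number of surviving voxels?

42 voxels

before carving: 125 voxels (5×5×5)
after view 1 [z-axis, 14 of 25 cells solid] → remaining = 70
after view 2 [y-axis, 15 of 25 cells solid] → remaining = 42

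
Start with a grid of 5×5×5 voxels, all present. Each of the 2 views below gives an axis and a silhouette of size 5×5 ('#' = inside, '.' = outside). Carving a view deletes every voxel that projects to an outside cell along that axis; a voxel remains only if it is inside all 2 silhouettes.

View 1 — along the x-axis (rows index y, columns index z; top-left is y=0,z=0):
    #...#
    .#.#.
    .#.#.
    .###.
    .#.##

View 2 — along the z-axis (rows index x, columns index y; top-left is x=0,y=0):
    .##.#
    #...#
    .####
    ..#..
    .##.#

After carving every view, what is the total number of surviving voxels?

before carving: 125 voxels (5×5×5)
step 1: project along x, AND mask (12/25) → |grid| = 60
step 2: project along z, AND mask (13/25) → |grid| = 31

31 voxels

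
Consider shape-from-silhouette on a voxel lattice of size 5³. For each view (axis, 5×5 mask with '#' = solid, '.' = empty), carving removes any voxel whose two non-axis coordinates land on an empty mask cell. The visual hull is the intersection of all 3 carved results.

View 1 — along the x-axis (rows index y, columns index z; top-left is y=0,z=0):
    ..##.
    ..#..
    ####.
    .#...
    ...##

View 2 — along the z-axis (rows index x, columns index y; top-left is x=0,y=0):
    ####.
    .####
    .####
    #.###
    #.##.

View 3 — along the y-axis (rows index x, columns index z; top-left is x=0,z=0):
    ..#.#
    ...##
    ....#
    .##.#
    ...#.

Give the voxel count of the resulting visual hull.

voxel count = 14

full grid |V| = 125
  1. axis=0 (YZ plane), |mask|=10  ⇒  voxels=50
  2. axis=2 (XY plane), |mask|=19  ⇒  voxels=40
  3. axis=1 (XZ plane), |mask|=9  ⇒  voxels=14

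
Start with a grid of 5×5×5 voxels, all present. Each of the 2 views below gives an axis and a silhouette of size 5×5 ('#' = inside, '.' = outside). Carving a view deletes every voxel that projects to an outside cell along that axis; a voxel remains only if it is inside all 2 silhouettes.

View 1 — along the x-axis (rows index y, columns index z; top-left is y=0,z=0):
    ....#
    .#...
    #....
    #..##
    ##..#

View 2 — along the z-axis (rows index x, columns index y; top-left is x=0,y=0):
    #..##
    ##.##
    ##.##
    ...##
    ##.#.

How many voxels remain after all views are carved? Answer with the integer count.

voxel count = 34

start: 5×5×5 = 125 voxels
after view 1 [x-axis, 9 of 25 cells solid] → remaining = 45
after view 2 [z-axis, 16 of 25 cells solid] → remaining = 34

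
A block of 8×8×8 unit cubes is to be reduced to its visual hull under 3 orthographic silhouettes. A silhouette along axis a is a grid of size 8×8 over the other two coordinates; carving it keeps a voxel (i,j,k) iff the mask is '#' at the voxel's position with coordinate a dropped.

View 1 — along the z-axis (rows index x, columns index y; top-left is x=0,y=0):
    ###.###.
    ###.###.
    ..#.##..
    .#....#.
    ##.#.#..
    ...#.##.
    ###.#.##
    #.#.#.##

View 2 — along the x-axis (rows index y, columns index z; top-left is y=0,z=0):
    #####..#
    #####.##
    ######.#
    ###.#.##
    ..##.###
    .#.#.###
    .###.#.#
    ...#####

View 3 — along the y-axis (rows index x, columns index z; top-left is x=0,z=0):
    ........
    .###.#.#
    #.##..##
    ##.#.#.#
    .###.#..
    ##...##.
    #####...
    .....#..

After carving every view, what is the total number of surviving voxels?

|visual hull| = 90

full grid |V| = 512
after view 1 [z-axis, 35 of 64 cells solid] → remaining = 280
after view 2 [x-axis, 46 of 64 cells solid] → remaining = 202
after view 3 [y-axis, 29 of 64 cells solid] → remaining = 90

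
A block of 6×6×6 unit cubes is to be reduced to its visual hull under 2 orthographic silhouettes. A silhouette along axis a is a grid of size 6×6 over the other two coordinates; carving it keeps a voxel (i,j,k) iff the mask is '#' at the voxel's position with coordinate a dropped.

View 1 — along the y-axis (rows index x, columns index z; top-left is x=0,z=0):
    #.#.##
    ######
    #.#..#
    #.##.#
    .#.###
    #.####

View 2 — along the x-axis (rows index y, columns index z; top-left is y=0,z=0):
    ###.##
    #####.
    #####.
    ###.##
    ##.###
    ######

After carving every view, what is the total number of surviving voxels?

|visual hull| = 131

before carving: 216 voxels (6×6×6)
[1] y-view keeps 26 columns → grid now 156
[2] x-view keeps 31 columns → grid now 131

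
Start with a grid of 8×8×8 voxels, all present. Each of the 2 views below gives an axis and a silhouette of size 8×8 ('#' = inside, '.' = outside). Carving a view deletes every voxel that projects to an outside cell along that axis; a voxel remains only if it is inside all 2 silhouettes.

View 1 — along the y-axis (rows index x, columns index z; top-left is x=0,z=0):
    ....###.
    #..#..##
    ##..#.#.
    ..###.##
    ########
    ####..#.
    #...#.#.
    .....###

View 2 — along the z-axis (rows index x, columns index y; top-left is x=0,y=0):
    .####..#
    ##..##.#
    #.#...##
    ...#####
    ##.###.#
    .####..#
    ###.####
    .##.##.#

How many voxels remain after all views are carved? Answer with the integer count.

voxel count = 185

before carving: 512 voxels (8×8×8)
carve view 1 (along y, XZ-mask fill 35/64): 280 voxels remain
carve view 2 (along z, XY-mask fill 42/64): 185 voxels remain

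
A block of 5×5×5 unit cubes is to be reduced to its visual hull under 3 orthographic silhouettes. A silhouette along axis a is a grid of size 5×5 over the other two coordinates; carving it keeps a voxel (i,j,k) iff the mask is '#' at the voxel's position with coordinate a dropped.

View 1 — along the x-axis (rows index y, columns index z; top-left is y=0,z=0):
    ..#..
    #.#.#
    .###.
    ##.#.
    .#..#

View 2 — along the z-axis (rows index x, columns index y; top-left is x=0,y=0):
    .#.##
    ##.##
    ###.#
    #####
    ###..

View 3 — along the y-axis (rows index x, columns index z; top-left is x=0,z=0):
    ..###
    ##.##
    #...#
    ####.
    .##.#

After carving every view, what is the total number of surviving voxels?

before carving: 125 voxels (5×5×5)
carve view 1 (along x, YZ-mask fill 12/25): 60 voxels remain
carve view 2 (along z, XY-mask fill 19/25): 45 voxels remain
carve view 3 (along y, XZ-mask fill 16/25): 29 voxels remain

remaining voxels: 29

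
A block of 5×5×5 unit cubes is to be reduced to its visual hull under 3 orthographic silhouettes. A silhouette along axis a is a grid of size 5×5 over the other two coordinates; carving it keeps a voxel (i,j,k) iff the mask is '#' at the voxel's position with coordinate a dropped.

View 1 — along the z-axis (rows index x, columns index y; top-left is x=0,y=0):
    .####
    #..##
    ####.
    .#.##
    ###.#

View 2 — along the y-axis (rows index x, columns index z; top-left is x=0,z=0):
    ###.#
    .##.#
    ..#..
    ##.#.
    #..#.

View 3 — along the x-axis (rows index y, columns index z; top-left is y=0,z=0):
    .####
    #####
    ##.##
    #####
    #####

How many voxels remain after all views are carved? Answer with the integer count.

full grid |V| = 125
carve view 1 (along z, XY-mask fill 18/25): 90 voxels remain
carve view 2 (along y, XZ-mask fill 13/25): 46 voxels remain
carve view 3 (along x, YZ-mask fill 23/25): 43 voxels remain

remaining voxels: 43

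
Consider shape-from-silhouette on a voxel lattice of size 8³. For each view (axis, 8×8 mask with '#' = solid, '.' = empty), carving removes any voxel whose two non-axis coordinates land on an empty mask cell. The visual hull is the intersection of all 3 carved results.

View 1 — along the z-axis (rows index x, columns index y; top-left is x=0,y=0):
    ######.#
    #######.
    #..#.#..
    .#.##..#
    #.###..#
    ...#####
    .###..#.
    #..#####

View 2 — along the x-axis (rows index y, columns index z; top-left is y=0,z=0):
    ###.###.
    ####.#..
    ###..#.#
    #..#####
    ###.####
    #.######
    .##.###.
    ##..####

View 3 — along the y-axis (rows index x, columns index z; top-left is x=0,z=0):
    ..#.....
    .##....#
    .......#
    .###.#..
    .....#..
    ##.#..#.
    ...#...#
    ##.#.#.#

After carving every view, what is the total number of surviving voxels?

remaining voxels: 77

full grid |V| = 512
carve view 1 (along z, XY-mask fill 41/64): 328 voxels remain
carve view 2 (along x, YZ-mask fill 47/64): 245 voxels remain
carve view 3 (along y, XZ-mask fill 21/64): 77 voxels remain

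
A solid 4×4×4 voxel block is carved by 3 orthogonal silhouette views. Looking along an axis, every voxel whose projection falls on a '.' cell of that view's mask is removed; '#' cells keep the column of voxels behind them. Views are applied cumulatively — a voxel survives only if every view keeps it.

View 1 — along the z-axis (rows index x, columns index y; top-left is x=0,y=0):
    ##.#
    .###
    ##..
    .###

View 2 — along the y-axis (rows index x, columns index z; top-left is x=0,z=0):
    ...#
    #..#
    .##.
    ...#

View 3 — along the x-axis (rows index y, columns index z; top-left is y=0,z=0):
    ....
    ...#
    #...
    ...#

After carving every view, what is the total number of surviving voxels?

7 voxels

start: 4×4×4 = 64 voxels
V1 z: intersect with XY mask (11 set) -- 44 left
V2 y: intersect with XZ mask (6 set) -- 16 left
V3 x: intersect with YZ mask (3 set) -- 7 left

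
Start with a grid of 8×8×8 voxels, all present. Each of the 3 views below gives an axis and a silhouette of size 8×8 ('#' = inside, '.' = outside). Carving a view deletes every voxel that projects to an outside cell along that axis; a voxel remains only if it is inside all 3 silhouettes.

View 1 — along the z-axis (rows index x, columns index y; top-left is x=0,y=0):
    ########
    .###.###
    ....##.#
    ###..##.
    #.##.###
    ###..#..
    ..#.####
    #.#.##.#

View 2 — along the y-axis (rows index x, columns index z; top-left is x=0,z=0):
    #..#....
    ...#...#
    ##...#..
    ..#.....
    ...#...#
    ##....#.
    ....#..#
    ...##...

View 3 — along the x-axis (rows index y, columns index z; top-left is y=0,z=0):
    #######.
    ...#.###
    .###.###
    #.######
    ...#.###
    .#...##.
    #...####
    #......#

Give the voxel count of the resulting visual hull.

initial block: 8^3 = 512
  1. axis=2 (XY plane), |mask|=42  ⇒  voxels=336
  2. axis=1 (XZ plane), |mask|=17  ⇒  voxels=86
  3. axis=0 (YZ plane), |mask|=38  ⇒  voxels=47

47 voxels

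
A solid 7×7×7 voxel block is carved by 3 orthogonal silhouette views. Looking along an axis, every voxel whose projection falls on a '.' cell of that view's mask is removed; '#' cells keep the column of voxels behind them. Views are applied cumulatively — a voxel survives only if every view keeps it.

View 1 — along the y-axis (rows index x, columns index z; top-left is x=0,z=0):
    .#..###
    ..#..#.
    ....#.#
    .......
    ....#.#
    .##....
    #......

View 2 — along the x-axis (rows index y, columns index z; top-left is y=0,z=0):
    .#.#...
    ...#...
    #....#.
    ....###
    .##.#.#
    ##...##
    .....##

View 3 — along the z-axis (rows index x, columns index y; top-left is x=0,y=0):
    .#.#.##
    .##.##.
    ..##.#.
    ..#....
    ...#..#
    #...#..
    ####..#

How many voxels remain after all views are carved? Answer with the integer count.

21 voxels

full grid |V| = 343
V1 y: intersect with XZ mask (13 set) -- 91 left
V2 x: intersect with YZ mask (18 set) -- 36 left
V3 z: intersect with XY mask (21 set) -- 21 left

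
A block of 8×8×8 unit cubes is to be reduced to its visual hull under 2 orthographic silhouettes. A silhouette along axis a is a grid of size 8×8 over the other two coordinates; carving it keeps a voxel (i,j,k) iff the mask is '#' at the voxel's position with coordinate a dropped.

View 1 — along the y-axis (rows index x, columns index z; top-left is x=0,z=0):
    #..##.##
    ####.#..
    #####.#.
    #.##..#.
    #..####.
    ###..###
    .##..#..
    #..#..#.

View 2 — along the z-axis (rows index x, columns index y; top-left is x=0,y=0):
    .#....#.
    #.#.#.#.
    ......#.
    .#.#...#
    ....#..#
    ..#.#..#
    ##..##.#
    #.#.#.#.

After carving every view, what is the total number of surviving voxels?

initial block: 8^3 = 512
carve view 1 (along y, XZ-mask fill 37/64): 296 voxels remain
carve view 2 (along z, XY-mask fill 24/64): 103 voxels remain

voxel count = 103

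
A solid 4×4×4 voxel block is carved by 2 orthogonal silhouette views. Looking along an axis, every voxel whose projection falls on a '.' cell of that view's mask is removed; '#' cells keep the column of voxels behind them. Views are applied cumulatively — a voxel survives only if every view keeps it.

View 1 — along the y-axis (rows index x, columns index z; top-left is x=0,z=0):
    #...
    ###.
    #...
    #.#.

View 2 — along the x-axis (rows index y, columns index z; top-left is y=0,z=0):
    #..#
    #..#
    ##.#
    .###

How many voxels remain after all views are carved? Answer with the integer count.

initial block: 4^3 = 64
step 1: project along y, AND mask (7/16) → |grid| = 28
step 2: project along x, AND mask (10/16) → |grid| = 16

16 voxels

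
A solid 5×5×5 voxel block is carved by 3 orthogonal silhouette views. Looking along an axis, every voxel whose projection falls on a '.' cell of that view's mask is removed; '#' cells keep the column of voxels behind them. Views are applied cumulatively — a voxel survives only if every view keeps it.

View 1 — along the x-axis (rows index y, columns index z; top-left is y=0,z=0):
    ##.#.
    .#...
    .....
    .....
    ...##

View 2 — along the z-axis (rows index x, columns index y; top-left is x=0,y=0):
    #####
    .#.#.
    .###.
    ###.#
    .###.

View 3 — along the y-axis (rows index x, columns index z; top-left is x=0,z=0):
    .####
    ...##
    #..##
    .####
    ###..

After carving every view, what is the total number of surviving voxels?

remaining voxels: 11

full grid |V| = 125
[1] x-view keeps 6 columns → grid now 30
[2] z-view keeps 17 columns → grid now 15
[3] y-view keeps 16 columns → grid now 11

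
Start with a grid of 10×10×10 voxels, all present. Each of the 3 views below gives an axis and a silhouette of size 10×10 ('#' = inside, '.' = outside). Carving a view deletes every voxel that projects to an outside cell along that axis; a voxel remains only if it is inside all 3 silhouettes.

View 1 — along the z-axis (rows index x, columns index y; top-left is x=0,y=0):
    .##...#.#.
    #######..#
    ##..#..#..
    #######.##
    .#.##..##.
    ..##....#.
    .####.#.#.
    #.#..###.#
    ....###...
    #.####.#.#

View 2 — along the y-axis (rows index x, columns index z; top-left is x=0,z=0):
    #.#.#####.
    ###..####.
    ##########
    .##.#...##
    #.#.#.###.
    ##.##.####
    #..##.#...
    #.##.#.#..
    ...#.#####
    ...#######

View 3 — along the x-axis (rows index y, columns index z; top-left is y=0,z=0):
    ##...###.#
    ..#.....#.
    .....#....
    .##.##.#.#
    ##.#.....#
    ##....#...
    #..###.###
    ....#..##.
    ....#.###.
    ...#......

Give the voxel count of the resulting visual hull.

128 voxels

initial block: 10^3 = 1000
after view 1 [z-axis, 55 of 100 cells solid] → remaining = 550
after view 2 [y-axis, 65 of 100 cells solid] → remaining = 344
after view 3 [x-axis, 37 of 100 cells solid] → remaining = 128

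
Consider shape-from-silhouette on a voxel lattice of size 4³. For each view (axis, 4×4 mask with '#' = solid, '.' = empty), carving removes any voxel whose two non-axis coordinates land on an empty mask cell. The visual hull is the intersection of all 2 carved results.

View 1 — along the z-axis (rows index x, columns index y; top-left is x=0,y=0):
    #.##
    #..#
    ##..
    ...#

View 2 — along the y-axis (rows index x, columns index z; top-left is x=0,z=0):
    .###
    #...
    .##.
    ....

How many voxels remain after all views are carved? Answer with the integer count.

full grid |V| = 64
carve view 1 (along z, XY-mask fill 8/16): 32 voxels remain
carve view 2 (along y, XZ-mask fill 6/16): 15 voxels remain

remaining voxels: 15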